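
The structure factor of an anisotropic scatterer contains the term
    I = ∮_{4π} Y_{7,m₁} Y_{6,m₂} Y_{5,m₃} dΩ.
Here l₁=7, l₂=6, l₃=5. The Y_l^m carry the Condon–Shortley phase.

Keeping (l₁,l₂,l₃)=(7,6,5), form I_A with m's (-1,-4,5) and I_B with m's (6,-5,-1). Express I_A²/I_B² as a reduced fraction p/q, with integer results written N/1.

Same 7,6,5: normalisation and zero-m 3j drop out of the ratio.
A: Δ: 8! 6! 4! / 19! → 1/174594420; sum: t=2:+1/24883200 = 1/24883200; 3j²(7 6 5; -1 -4 5) = Δ·Π!·Σ² = 980/138567  (sign +1)
B: Δ: 8! 6! 4! / 19! → 1/174594420; sum: t=0:+1/29030400 t=1:−1/87091200 = 1/43545600; 3j²(7 6 5; 6 -5 -1) = Δ·Π!·Σ² = 88/6783  (sign +1)
I_A²/I_B² = (980/138567)/(88/6783) = 1715/3146

1715/3146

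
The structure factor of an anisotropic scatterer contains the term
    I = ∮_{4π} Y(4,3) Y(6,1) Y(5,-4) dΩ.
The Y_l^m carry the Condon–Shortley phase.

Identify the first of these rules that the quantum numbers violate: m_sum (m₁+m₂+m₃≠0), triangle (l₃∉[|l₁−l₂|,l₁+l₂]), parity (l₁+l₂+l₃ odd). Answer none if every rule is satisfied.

azimuthal sum: 3 + 1 − 4 = 0  ✓
2 ≤ 5 ≤ 10 (triangle on l)  ✓
L = 4 + 6 + 5 = 15 (odd)  ✗

parity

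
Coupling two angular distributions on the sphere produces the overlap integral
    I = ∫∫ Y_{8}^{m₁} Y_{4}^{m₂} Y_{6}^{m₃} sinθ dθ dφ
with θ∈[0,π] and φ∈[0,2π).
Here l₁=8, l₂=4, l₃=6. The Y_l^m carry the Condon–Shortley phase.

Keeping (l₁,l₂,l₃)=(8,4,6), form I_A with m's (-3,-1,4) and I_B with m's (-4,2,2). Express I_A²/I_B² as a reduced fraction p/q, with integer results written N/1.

l's match ⇒ only the (l;m) 3-j factors differ between A and B.
A: triangle coeff Δ(8,4,6) = 1/23279256; Σ_t [1,3]: t=1:−1/870912000 t=2:+1/17418240 t=3:−1/5806080 = -101/870912000; (3j)²=10201/705432 [(8 4 6; -3 -1 4)], sign=-1
B: triangle coeff Δ(8,4,6) = 1/23279256; Σ_t [4,6]: t=4:+1/7741440 t=5:−1/3628800 t=6:+1/24883200 = -37/348364800; (3j)²=1369/176358 [(8 4 6; -4 2 2)], sign=-1
I_A²/I_B² = (10201/705432)/(1369/176358) = 10201/5476

10201/5476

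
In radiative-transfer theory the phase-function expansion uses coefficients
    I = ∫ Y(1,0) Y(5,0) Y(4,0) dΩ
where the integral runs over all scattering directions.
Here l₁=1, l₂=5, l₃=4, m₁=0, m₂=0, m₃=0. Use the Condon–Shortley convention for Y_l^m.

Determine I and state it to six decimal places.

Checks pass: Σm=0; 10 even; l₃=4∈[4,6].
(2·1+1)(2·5+1)(2·4+1) = 297
Δ: 2! 0! 8! / 11! → 1/495
sum: t=1:−1/576 = -1/576
3j²(1 5 4; 0 0 0) = Δ·Π!·Σ² = 5/99  (sign -1)
(m-triple is (0,0,0) — same symbol as above.)
combine: 4πI² = 297·5/99·5/99 = 25/33
take √, sign +1: I = 0.24553200

0.245532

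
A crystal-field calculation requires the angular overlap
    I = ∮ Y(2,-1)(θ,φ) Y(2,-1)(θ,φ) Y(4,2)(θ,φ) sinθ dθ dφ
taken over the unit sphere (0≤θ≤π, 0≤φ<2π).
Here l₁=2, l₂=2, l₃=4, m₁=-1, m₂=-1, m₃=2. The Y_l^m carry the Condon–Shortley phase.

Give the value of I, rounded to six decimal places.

0.254875

Checks pass: Σm=0; 8 even; l₃=4∈[0,4].
(2·2+1)(2·2+1)(2·4+1) = 225
Δ: 0! 4! 4! / 9! → 1/630
sum: t=0:+1/16 = 1/16
3j²(2 2 4; 0 0 0) = Δ·Π!·Σ² = 2/35  (sign +1)
sum: t=0:+1/36 = 1/36
3j²(2 2 4; -1 -1 2) = Δ·Π!·Σ² = 4/63  (sign +1)
combine: 4πI² = 225·2/35·4/63 = 40/49
take √, sign +1: I = 0.25487487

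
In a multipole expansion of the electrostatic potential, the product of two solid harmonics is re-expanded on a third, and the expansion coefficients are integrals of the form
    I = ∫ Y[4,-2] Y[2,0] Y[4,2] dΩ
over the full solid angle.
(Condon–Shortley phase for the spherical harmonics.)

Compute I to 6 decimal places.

Rules hold: Σm=0, L=10 even, 2≤4≤6.
N = 9·5·9 = 405
Δ = 2!·6!·2!/11! = 1/13860
Racah Σ t=0..2: t=0:+1/192 t=1:−1/36 t=2:+1/192 = -5/288
⇒ 3j(4 2 4; 0 0 0)² = 20/693, sgn -1
Racah Σ t=0..2: t=0:+1/2880 t=1:−1/120 t=2:+1/192 = -1/360
⇒ 3j(4 2 4; -2 0 2)² = 16/3465, sgn -1
4πI² = N·(3j₀)²·(3jₘ)² = 320/5929
I = +1·√(0.053972/4π) = 0.06553591

0.065536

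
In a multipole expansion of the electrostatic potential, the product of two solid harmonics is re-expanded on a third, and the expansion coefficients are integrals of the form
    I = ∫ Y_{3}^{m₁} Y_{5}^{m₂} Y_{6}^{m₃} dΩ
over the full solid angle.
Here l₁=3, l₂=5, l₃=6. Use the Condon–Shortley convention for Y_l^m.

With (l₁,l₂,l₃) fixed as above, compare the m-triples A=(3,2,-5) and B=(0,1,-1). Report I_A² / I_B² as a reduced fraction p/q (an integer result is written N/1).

66/35

l's match ⇒ only the (l;m) 3-j factors differ between A and B.
A: triangle coeff Δ(3,5,6) = 1/675675; Σ_t [0,0]: t=0:+1/241920 = 1/241920; (3j)²=2/91 [(3 5 6; 3 2 -5)], sign=-1
B: triangle coeff Δ(3,5,6) = 1/675675; Σ_t [0,2]: t=0:+1/17280 t=1:−1/2880 t=2:+1/6912 = -1/6912; (3j)²=5/429 [(3 5 6; 0 1 -1)], sign=+1
I_A²/I_B² = (2/91)/(5/429) = 66/35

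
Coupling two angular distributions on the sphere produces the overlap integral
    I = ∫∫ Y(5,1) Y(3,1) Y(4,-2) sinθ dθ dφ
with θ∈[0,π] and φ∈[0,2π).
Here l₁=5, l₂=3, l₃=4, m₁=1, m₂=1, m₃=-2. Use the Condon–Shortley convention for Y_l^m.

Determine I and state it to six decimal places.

Rules hold: Σm=0, L=12 even, 2≤4≤8.
N = 11·7·9 = 693
Δ = 4!·6!·2!/13! = 1/180180
Racah Σ t=1..3: t=1:−1/576 t=2:+1/144 t=3:−1/576 = 1/288
⇒ 3j(5 3 4; 0 0 0)² = 20/1001, sgn +1
Racah Σ t=2..4: t=2:+1/384 t=3:−1/720 t=4:+1/34560 = 43/34560
⇒ 3j(5 3 4; 1 1 -2)² = 1849/180180, sgn +1
4πI² = N·(3j₀)²·(3jₘ)² = 1849/13013
I = +1·√(0.142089/4π) = 0.10633465

0.106335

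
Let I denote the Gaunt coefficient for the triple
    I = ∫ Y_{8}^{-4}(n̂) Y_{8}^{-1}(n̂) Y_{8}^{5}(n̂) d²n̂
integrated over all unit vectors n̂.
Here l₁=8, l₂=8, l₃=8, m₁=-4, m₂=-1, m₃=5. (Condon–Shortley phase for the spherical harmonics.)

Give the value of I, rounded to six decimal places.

m-sum 0 ✓  L=24 even ✓  0≤8≤16 ✓
Π(2lᵢ+1) = 17×17×17 = 4913
triangle coeff Δ(8,8,8) = 1/236637794250
Σ_t [0,8]: t=0:+1/65548320768000 t=1:−1/128024064000 t=2:+1/2985984000 t=3:−1/373248000 t=4:+1/191102976 t=5:−1/373248000 t=6:+1/2985984000 t=7:−1/128024064000 t=8:+1/65548320768000 = 11/20808990720
(3j)²=490/96577 [(8 8 8; 0 0 0)], sign=+1
Σ_t [4,7]: t=4:+1/16721510400 t=5:−1/5225472000 t=6:+1/10450944000 t=7:−1/146313216000 = -1/23410114560
(3j)²=45/7429 [(8 8 8; -4 -1 5)], sign=+1
⇒ 4πI² = 374850/2482597
I = (+1)√(374850/2482597/(4π)) = 0.10961518

0.109615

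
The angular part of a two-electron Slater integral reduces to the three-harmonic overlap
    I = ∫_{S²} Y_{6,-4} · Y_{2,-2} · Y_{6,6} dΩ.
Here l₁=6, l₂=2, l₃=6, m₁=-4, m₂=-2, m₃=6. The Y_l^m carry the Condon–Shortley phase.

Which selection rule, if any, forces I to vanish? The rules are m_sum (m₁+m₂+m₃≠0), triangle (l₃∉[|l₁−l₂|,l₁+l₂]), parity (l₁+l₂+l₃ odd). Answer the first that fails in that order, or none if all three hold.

Σmᵢ = 0  ✓
l₃∈[|l₁−l₂|,l₁+l₂]=[4,8], have l₃=6  ✓
Σlᵢ = 14 ⇒ even  ✓

none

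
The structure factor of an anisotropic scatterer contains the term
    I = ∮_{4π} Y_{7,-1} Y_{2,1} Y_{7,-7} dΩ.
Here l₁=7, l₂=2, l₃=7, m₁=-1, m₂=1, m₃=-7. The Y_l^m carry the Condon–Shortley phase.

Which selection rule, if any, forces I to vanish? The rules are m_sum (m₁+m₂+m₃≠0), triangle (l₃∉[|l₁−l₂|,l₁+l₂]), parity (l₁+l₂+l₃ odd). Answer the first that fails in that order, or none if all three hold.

azimuthal sum: -1 + 1 − 7 = -7  ✗
5 ≤ 7 ≤ 9 (triangle on l)
L = 7 + 2 + 7 = 16 (even)

m_sum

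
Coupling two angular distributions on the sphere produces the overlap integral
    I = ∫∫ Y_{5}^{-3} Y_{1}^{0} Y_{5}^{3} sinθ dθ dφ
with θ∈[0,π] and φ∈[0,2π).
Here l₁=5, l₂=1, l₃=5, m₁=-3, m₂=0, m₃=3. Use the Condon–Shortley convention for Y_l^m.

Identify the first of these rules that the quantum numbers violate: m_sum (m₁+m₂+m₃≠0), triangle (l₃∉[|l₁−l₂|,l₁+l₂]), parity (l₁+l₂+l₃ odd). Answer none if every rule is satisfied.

Σmᵢ = 0  ✓
l₃∈[|l₁−l₂|,l₁+l₂]=[4,6], have l₃=5  ✓
Σlᵢ = 11 ⇒ odd  ✗

parity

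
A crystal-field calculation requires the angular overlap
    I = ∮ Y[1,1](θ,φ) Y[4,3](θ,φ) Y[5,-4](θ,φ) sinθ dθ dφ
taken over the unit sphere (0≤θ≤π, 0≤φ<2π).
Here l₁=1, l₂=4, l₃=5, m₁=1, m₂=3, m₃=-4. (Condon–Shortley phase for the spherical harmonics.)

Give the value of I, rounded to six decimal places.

0.294638

m-sum 0 ✓  L=10 even ✓  3≤5≤5 ✓
Π(2lᵢ+1) = 3×9×11 = 297
triangle coeff Δ(1,4,5) = 1/495
Σ_t [0,0]: t=0:+1/576 = 1/576
(3j)²=5/99 [(1 4 5; 0 0 0)], sign=-1
Σ_t [0,0]: t=0:+1/10080 = 1/10080
(3j)²=4/55 [(1 4 5; 1 3 -4)], sign=-1
⇒ 4πI² = 12/11
I = (+1)√(12/11/(4π)) = 0.29463840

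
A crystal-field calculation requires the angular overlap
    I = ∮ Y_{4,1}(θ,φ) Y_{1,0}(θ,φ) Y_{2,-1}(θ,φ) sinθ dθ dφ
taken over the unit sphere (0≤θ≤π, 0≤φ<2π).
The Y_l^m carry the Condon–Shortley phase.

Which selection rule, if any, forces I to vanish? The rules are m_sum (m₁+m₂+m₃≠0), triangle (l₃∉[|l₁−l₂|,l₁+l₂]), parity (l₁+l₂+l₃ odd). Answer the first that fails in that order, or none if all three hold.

triangle

Σmᵢ = 0  ✓
l₃∈[|l₁−l₂|,l₁+l₂]=[3,5], have l₃=2  ✗
Σlᵢ = 7 ⇒ odd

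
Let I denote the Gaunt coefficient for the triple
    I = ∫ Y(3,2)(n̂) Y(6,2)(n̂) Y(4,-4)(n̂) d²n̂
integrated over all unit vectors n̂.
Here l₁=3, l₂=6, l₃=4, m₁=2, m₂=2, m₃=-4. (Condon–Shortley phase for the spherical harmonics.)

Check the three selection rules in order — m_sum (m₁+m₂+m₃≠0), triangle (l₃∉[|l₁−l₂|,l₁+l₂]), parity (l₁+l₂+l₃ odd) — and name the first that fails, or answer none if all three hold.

m₁+m₂+m₃ = 2 + 2 − 4 = 0  ✓
triangle: |3−6|=3 ≤ l₃=4 ≤ 3+6=9  ✓
parity: l₁+l₂+l₃ = 13 is odd  ✗

parity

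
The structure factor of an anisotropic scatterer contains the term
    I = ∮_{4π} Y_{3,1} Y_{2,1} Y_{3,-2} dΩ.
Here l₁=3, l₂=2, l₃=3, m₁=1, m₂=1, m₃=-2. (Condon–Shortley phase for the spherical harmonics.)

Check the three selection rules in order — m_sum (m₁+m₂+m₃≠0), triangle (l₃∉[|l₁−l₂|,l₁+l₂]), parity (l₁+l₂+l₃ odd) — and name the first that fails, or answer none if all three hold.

none

Σmᵢ = 0  ✓
l₃∈[|l₁−l₂|,l₁+l₂]=[1,5], have l₃=3  ✓
Σlᵢ = 8 ⇒ even  ✓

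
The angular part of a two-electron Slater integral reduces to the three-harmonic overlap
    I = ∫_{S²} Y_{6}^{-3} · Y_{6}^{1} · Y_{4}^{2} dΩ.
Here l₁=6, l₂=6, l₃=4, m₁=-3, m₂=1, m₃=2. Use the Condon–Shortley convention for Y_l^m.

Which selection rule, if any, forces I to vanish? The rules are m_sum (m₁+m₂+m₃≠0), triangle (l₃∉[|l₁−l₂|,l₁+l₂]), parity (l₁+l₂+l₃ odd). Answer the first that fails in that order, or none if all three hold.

azimuthal sum: -3 + 1 + 2 = 0  ✓
0 ≤ 4 ≤ 12 (triangle on l)  ✓
L = 6 + 6 + 4 = 16 (even)  ✓

none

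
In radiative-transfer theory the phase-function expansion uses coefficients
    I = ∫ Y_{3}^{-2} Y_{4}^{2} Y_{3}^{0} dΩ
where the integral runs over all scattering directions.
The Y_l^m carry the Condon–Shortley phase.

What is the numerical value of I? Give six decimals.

-0.044418

Checks pass: Σm=0; 10 even; l₃=3∈[1,7].
(2·3+1)(2·4+1)(2·3+1) = 441
Δ: 4! 2! 4! / 11! → 1/34650
sum: t=1:−1/72 t=2:+1/16 t=3:−1/72 = 5/144
3j²(3 4 3; 0 0 0) = Δ·Π!·Σ² = 2/77  (sign -1)
sum: t=3:−1/72 t=4:+1/96 = -1/288
3j²(3 4 3; -2 2 0) = Δ·Π!·Σ² = 1/462  (sign +1)
combine: 4πI² = 441·2/77·1/462 = 3/121
take √, sign -1: I = -0.04441841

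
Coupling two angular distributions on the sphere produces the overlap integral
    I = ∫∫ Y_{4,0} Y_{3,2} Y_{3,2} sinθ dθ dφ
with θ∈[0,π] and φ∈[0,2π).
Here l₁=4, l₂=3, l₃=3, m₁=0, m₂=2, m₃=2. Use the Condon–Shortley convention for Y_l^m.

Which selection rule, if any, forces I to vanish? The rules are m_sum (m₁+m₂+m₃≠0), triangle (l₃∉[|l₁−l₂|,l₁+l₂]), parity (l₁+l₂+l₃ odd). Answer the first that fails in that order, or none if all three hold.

m_sum

m₁+m₂+m₃ = 0 + 2 + 2 = 4  ✗
triangle: |4−3|=1 ≤ l₃=3 ≤ 4+3=7
parity: l₁+l₂+l₃ = 10 is even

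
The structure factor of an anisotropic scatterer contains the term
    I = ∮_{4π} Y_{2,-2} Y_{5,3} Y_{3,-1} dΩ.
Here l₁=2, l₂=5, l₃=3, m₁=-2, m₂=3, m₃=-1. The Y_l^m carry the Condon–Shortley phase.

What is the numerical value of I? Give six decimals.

Rules hold: Σm=0, L=10 even, 3≤3≤7.
N = 5·11·7 = 385
Δ = 4!·0!·6!/11! = 1/2310
Racah Σ t=2..2: t=2:+1/144 = 1/144
⇒ 3j(2 5 3; 0 0 0)² = 10/231, sgn -1
Racah Σ t=4..4: t=4:+1/1152 = 1/1152
⇒ 3j(2 5 3; -2 3 -1)² = 1/33, sgn +1
4πI² = N·(3j₀)²·(3jₘ)² = 50/99
I = -1·√(0.505051/4π) = -0.20047604

-0.200476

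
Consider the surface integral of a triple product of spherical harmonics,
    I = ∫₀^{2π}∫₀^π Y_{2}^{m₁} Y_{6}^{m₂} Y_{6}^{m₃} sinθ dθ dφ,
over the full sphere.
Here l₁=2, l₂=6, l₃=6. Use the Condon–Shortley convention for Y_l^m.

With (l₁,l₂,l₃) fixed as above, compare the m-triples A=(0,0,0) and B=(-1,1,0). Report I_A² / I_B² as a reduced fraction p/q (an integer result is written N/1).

28/1

Shared (l₁,l₂,l₃)=(2,6,6): N and (l;000)² cancel in I_A²/I_B².
A: Δ = 2!·2!·10!/15! = 1/90090; Racah Σ t=0..2: t=0:+1/69120 t=1:−1/14400 t=2:+1/69120 = -7/172800; ⇒ 3j(2 6 6; 0 0 0)² = 14/715, sgn -1
B: Δ = 2!·2!·10!/15! = 1/90090; Racah Σ t=1..2: t=1:−1/34560 t=2:+1/28800 = 1/172800; ⇒ 3j(2 6 6; -1 1 0)² = 1/1430, sgn +1
I_A²/I_B² = (14/715)/(1/1430) = 28/1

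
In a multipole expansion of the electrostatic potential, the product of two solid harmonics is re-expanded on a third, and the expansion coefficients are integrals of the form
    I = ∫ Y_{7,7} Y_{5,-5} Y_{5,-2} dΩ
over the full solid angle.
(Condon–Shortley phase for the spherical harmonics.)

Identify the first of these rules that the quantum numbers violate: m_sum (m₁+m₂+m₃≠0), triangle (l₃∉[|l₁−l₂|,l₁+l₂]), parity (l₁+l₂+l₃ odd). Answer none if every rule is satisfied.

azimuthal sum: 7 − 5 − 2 = 0  ✓
2 ≤ 5 ≤ 12 (triangle on l)  ✓
L = 7 + 5 + 5 = 17 (odd)  ✗

parity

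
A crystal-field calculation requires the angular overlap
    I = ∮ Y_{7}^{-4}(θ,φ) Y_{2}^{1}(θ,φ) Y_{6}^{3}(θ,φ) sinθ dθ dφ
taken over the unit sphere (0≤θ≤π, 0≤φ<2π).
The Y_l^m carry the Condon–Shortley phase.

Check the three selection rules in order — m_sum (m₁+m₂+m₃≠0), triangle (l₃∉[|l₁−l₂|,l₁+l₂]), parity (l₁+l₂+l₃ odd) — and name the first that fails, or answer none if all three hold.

azimuthal sum: -4 + 1 + 3 = 0  ✓
5 ≤ 6 ≤ 9 (triangle on l)  ✓
L = 7 + 2 + 6 = 15 (odd)  ✗

parity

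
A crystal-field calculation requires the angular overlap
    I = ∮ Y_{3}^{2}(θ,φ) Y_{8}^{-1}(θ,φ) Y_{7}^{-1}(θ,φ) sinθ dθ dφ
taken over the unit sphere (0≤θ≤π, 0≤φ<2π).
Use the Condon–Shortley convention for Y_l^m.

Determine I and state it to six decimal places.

m-sum 0 ✓  L=18 even ✓  5≤7≤11 ✓
Π(2lᵢ+1) = 7×17×15 = 1785
triangle coeff Δ(3,8,7) = 1/5290740
Σ_t [1,3]: t=1:−1/7257600 t=2:+1/2073600 t=3:−1/7257600 = 1/4838400
(3j)²=252/20995 [(3 8 7; 0 0 0)], sign=-1
Σ_t [0,1]: t=0:+1/14515200 t=1:−1/6220800 = -1/10886400
(3j)²=128/12597 [(3 8 7; 2 -1 -1)], sign=-1
⇒ 4πI² = 225792/1037153
I = (+1)√(225792/1037153/(4π)) = 0.13162183

0.131622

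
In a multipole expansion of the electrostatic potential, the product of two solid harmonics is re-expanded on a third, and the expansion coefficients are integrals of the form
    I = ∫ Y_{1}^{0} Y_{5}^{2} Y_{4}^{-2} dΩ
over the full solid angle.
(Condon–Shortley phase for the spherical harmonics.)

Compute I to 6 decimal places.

Checks pass: Σm=0; 10 even; l₃=4∈[4,6].
(2·1+1)(2·5+1)(2·4+1) = 297
Δ: 2! 0! 8! / 11! → 1/495
sum: t=1:−1/576 = -1/576
3j²(1 5 4; 0 0 0) = Δ·Π!·Σ² = 5/99  (sign -1)
sum: t=1:−1/1440 = -1/1440
3j²(1 5 4; 0 2 -2) = Δ·Π!·Σ² = 7/165  (sign -1)
combine: 4πI² = 297·5/99·7/165 = 7/11
take √, sign +1: I = 0.22503380

0.225034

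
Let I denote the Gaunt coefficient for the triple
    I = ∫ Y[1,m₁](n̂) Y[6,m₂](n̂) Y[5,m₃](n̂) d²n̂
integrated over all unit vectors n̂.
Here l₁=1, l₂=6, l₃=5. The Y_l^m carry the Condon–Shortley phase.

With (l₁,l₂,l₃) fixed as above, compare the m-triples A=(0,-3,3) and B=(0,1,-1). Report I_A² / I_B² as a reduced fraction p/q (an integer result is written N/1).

27/35

Shared (l₁,l₂,l₃)=(1,6,5): N and (l;000)² cancel in I_A²/I_B².
A: Δ = 2!·0!·10!/13! = 1/858; Racah Σ t=1..1: t=1:−1/80640 = -1/80640; ⇒ 3j(1 6 5; 0 -3 3)² = 9/286, sgn -1
B: Δ = 2!·0!·10!/13! = 1/858; Racah Σ t=1..1: t=1:−1/17280 = -1/17280; ⇒ 3j(1 6 5; 0 1 -1)² = 35/858, sgn -1
I_A²/I_B² = (9/286)/(35/858) = 27/35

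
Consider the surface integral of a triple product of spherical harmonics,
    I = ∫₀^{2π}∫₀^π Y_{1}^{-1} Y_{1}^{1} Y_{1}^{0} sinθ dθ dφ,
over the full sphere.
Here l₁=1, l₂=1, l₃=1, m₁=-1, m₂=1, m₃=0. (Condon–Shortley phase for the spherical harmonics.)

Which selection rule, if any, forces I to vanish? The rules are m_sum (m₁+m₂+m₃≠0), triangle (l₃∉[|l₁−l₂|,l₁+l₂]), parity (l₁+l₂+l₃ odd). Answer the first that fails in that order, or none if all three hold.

Σmᵢ = 0  ✓
l₃∈[|l₁−l₂|,l₁+l₂]=[0,2], have l₃=1  ✓
Σlᵢ = 3 ⇒ odd  ✗

parity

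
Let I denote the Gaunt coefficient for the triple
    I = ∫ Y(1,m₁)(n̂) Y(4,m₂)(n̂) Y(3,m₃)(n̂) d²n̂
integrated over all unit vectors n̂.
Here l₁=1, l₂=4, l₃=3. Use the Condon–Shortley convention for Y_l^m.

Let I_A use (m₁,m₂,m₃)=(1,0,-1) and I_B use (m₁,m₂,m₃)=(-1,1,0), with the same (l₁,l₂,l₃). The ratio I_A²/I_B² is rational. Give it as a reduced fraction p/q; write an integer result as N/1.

Same 1,4,3: normalisation and zero-m 3j drop out of the ratio.
A: Δ: 2! 0! 6! / 9! → 1/252; sum: t=0:+1/96 = 1/96; 3j²(1 4 3; 1 0 -1) = Δ·Π!·Σ² = 1/42  (sign +1)
B: Δ: 2! 0! 6! / 9! → 1/252; sum: t=2:+1/72 = 1/72; 3j²(1 4 3; -1 1 0) = Δ·Π!·Σ² = 5/126  (sign -1)
I_A²/I_B² = (1/42)/(5/126) = 3/5

3/5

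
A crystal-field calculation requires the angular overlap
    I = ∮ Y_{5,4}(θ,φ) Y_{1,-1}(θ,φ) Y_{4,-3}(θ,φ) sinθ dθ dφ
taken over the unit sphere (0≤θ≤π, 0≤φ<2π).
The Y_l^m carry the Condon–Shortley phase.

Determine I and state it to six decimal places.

0.294638

m-sum 0 ✓  L=10 even ✓  4≤4≤6 ✓
Π(2lᵢ+1) = 11×3×9 = 297
triangle coeff Δ(5,1,4) = 1/495
Σ_t [1,1]: t=1:−1/576 = -1/576
(3j)²=5/99 [(5 1 4; 0 0 0)], sign=-1
Σ_t [0,0]: t=0:+1/10080 = 1/10080
(3j)²=4/55 [(5 1 4; 4 -1 -3)], sign=-1
⇒ 4πI² = 12/11
I = (+1)√(12/11/(4π)) = 0.29463840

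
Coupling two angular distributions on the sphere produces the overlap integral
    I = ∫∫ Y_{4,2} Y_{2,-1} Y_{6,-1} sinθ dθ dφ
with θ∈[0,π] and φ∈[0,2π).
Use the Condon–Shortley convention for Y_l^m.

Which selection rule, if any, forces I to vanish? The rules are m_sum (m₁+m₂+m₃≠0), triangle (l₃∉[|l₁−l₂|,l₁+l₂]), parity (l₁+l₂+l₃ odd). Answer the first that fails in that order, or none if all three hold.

none

m₁+m₂+m₃ = 2 − 1 − 1 = 0  ✓
triangle: |4−2|=2 ≤ l₃=6 ≤ 4+2=6  ✓
parity: l₁+l₂+l₃ = 12 is even  ✓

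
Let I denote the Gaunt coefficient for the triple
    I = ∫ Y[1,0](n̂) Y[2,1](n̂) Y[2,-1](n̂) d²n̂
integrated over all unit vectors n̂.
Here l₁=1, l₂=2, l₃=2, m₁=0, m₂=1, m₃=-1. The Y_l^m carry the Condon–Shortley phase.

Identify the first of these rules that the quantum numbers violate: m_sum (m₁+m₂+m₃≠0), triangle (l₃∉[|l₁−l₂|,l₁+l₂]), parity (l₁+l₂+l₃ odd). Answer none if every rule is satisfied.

parity

m₁+m₂+m₃ = 0 + 1 − 1 = 0  ✓
triangle: |1−2|=1 ≤ l₃=2 ≤ 1+2=3  ✓
parity: l₁+l₂+l₃ = 5 is odd  ✗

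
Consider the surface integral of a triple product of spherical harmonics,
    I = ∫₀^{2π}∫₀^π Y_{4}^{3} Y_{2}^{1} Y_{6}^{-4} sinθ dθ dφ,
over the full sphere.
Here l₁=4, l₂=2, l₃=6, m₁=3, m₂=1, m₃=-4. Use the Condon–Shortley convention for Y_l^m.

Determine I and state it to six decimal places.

Rules hold: Σm=0, L=12 even, 2≤6≤6.
N = 9·5·13 = 585
Δ = 0!·8!·4!/13! = 1/6435
Racah Σ t=0..0: t=0:+1/2304 = 1/2304
⇒ 3j(4 2 6; 0 0 0)² = 5/143, sgn +1
Racah Σ t=0..0: t=0:+1/30240 = 1/30240
⇒ 3j(4 2 6; 3 1 -4)² = 16/429, sgn +1
4πI² = N·(3j₀)²·(3jₘ)² = 1200/1573
I = +1·√(0.762873/4π) = 0.24638901

0.246389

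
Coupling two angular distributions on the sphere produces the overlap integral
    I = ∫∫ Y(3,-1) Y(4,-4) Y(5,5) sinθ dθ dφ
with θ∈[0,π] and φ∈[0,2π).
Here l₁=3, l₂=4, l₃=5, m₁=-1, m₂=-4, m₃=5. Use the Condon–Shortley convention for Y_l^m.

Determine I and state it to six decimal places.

0.189625

Rules hold: Σm=0, L=12 even, 1≤5≤7.
N = 7·9·11 = 693
Δ = 2!·4!·6!/13! = 1/180180
Racah Σ t=0..2: t=0:+1/576 t=1:−1/144 t=2:+1/576 = -1/288
⇒ 3j(3 4 5; 0 0 0)² = 20/1001, sgn +1
Racah Σ t=0..0: t=0:+1/34560 = 1/34560
⇒ 3j(3 4 5; -1 -4 5)² = 14/429, sgn +1
4πI² = N·(3j₀)²·(3jₘ)² = 840/1859
I = +1·√(0.451856/4π) = 0.18962475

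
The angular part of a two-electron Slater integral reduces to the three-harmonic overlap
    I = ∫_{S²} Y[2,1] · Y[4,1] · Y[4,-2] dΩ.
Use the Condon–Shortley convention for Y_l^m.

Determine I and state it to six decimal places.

0.127700

Checks pass: Σm=0; 10 even; l₃=4∈[2,6].
(2·2+1)(2·4+1)(2·4+1) = 405
Δ: 2! 2! 6! / 11! → 1/13860
sum: t=0:+1/192 t=1:−1/36 t=2:+1/192 = -5/288
3j²(2 4 4; 0 0 0) = Δ·Π!·Σ² = 20/693  (sign -1)
sum: t=0:+1/240 t=1:−1/96 = -1/160
3j²(2 4 4; 1 1 -2) = Δ·Π!·Σ² = 27/1540  (sign -1)
combine: 4πI² = 405·20/693·27/1540 = 1215/5929
take √, sign +1: I = 0.12770047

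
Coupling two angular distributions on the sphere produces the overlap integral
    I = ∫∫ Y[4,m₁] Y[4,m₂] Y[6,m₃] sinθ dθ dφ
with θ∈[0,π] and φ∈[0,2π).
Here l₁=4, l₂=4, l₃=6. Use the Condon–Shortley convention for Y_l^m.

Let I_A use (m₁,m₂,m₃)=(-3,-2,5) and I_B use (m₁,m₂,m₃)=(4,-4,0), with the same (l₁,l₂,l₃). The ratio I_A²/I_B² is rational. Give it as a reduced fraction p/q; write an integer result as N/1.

l's match ⇒ only the (l;m) 3-j factors differ between A and B.
A: triangle coeff Δ(4,4,6) = 1/1261260; Σ_t [1,2]: t=1:−1/86400 t=2:+1/172800 = -1/172800; (3j)²=1/130 [(4 4 6; -3 -2 5)], sign=+1
B: triangle coeff Δ(4,4,6) = 1/1261260; Σ_t [0,0]: t=0:+1/1036800 = 1/1036800; (3j)²=4/6435 [(4 4 6; 4 -4 0)], sign=+1
I_A²/I_B² = (1/130)/(4/6435) = 99/8

99/8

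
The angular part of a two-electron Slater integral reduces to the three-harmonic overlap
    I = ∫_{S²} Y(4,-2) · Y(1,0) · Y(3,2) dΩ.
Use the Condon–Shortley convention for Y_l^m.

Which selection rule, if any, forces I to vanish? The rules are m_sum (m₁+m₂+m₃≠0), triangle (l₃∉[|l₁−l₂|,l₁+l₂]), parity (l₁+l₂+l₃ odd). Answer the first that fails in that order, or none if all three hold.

m₁+m₂+m₃ = -2 + 0 + 2 = 0  ✓
triangle: |4−1|=3 ≤ l₃=3 ≤ 4+1=5  ✓
parity: l₁+l₂+l₃ = 8 is even  ✓

none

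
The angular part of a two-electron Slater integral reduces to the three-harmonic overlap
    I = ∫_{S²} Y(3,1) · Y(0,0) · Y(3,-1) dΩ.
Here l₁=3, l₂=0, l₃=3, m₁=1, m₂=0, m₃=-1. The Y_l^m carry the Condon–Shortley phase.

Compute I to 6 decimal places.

Rules hold: Σm=0, L=6 even, 3≤3≤3.
N = 7·1·7 = 49
Δ = 0!·6!·0!/7! = 1/7
Racah Σ t=0..0: t=0:+1/36 = 1/36
⇒ 3j(3 0 3; 0 0 0)² = 1/7, sgn -1
Racah Σ t=0..0: t=0:+1/48 = 1/48
⇒ 3j(3 0 3; 1 0 -1)² = 1/7, sgn +1
4πI² = N·(3j₀)²·(3jₘ)² = 1/1
I = -1·√(1/4π) = -0.28209479

-0.282095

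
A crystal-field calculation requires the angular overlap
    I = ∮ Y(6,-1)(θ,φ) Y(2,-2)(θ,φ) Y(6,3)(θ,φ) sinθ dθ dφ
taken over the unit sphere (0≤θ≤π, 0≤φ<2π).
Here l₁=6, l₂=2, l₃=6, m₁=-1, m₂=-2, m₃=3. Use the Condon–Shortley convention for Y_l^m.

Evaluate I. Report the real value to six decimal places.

m-sum 0 ✓  L=14 even ✓  4≤6≤8 ✓
Π(2lᵢ+1) = 13×5×13 = 845
triangle coeff Δ(6,2,6) = 1/90090
Σ_t [0,2]: t=0:+1/69120 t=1:−1/14400 t=2:+1/69120 = -7/172800
(3j)²=14/715 [(6 2 6; 0 0 0)], sign=-1
Σ_t [0,0]: t=0:+1/120960 = 1/120960
(3j)²=24/1001 [(6 2 6; -1 -2 3)], sign=-1
⇒ 4πI² = 48/121
I = (+1)√(48/121/(4π)) = 0.17767364

0.177674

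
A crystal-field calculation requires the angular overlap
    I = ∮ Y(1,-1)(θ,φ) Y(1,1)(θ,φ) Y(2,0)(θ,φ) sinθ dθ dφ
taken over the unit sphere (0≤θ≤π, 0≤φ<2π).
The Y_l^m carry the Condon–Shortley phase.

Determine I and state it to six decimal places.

0.126157

m-sum 0 ✓  L=4 even ✓  0≤2≤2 ✓
Π(2lᵢ+1) = 3×3×5 = 45
triangle coeff Δ(1,1,2) = 1/30
Σ_t [0,0]: t=0:+1/1 = 1/1
(3j)²=2/15 [(1 1 2; 0 0 0)], sign=+1
Σ_t [0,0]: t=0:+1/4 = 1/4
(3j)²=1/30 [(1 1 2; -1 1 0)], sign=+1
⇒ 4πI² = 1/5
I = (+1)√(1/5/(4π)) = 0.12615663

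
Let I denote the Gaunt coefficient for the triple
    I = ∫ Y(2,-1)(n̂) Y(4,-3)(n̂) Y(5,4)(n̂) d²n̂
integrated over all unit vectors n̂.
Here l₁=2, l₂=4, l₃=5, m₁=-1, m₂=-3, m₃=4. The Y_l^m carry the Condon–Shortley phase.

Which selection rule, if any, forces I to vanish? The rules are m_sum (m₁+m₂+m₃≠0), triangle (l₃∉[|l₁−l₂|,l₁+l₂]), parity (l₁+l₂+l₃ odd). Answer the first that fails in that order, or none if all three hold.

azimuthal sum: -1 − 3 + 4 = 0  ✓
2 ≤ 5 ≤ 6 (triangle on l)  ✓
L = 2 + 4 + 5 = 11 (odd)  ✗

parity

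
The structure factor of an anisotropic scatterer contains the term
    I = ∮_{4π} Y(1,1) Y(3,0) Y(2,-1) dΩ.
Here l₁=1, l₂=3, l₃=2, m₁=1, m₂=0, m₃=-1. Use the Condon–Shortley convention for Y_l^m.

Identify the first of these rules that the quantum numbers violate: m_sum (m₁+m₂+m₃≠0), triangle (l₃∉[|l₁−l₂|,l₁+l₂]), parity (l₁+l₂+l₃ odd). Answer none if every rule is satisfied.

Σmᵢ = 0  ✓
l₃∈[|l₁−l₂|,l₁+l₂]=[2,4], have l₃=2  ✓
Σlᵢ = 6 ⇒ even  ✓

none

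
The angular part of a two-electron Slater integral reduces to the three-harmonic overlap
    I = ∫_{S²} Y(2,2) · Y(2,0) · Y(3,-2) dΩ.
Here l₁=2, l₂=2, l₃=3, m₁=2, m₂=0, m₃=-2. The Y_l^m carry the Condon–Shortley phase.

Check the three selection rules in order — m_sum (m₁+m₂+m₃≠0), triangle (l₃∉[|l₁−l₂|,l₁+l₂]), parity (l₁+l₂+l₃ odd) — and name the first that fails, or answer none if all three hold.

parity

Σmᵢ = 0  ✓
l₃∈[|l₁−l₂|,l₁+l₂]=[0,4], have l₃=3  ✓
Σlᵢ = 7 ⇒ odd  ✗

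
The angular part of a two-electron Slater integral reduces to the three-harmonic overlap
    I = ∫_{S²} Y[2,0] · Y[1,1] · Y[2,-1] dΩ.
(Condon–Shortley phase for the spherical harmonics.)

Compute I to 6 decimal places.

l₁+l₂+l₃=5 is odd: 3j(l;000)=0 ⇒ I=0

0.000000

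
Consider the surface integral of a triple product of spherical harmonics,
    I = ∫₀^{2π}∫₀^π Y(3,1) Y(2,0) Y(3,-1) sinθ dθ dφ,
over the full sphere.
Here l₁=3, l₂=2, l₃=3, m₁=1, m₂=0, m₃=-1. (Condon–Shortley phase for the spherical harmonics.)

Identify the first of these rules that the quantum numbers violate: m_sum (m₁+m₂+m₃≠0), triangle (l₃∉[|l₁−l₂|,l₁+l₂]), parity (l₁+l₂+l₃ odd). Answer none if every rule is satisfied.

none

azimuthal sum: 1 + 0 − 1 = 0  ✓
1 ≤ 3 ≤ 5 (triangle on l)  ✓
L = 3 + 2 + 3 = 8 (even)  ✓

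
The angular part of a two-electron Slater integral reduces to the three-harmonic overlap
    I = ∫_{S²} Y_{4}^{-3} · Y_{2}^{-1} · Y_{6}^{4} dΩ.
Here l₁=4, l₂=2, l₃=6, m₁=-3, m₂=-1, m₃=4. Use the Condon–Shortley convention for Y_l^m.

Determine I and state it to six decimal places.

0.246389

m-sum 0 ✓  L=12 even ✓  2≤6≤6 ✓
Π(2lᵢ+1) = 9×5×13 = 585
triangle coeff Δ(4,2,6) = 1/6435
Σ_t [0,0]: t=0:+1/2304 = 1/2304
(3j)²=5/143 [(4 2 6; 0 0 0)], sign=+1
Σ_t [0,0]: t=0:+1/30240 = 1/30240
(3j)²=16/429 [(4 2 6; -3 -1 4)], sign=+1
⇒ 4πI² = 1200/1573
I = (+1)√(1200/1573/(4π)) = 0.24638901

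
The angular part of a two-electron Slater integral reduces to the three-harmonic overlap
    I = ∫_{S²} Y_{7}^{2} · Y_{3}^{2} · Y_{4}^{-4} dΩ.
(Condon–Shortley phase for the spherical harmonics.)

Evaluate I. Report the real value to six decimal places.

Checks pass: Σm=0; 14 even; l₃=4∈[4,10].
(2·7+1)(2·3+1)(2·4+1) = 945
Δ: 6! 8! 0! / 15! → 1/45045
sum: t=3:−1/20736 = -1/20736
3j²(7 3 4; 0 0 0) = Δ·Π!·Σ² = 35/1287  (sign -1)
sum: t=5:−1/4838400 = -1/4838400
3j²(7 3 4; 2 2 -4) = Δ·Π!·Σ² = 1/5005  (sign -1)
combine: 4πI² = 945·35/1287·1/5005 = 105/20449
take √, sign +1: I = 0.02021407

0.020214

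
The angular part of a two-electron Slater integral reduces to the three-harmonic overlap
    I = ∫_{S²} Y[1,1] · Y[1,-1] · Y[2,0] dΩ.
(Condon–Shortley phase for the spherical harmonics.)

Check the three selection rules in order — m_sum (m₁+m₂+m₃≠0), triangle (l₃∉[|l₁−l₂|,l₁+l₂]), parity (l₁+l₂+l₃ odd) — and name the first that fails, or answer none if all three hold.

none

m₁+m₂+m₃ = 1 − 1 + 0 = 0  ✓
triangle: |1−1|=0 ≤ l₃=2 ≤ 1+1=2  ✓
parity: l₁+l₂+l₃ = 4 is even  ✓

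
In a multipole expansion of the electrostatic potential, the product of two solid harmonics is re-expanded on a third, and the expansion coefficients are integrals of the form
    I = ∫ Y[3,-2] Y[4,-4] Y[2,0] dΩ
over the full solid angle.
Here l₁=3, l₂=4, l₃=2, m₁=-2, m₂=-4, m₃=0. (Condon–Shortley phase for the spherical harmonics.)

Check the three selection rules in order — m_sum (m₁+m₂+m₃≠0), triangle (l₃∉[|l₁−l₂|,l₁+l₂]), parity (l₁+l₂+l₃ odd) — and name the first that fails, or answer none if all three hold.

azimuthal sum: -2 − 4 + 0 = -6  ✗
1 ≤ 2 ≤ 7 (triangle on l)
L = 3 + 4 + 2 = 9 (odd)

m_sum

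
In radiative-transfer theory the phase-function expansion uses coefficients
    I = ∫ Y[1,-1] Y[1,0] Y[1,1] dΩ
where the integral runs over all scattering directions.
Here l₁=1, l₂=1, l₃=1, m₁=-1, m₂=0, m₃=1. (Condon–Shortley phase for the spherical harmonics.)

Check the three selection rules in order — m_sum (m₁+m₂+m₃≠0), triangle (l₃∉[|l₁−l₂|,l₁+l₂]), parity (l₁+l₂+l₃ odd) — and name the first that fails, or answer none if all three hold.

parity

m₁+m₂+m₃ = -1 + 0 + 1 = 0  ✓
triangle: |1−1|=0 ≤ l₃=1 ≤ 1+1=2  ✓
parity: l₁+l₂+l₃ = 3 is odd  ✗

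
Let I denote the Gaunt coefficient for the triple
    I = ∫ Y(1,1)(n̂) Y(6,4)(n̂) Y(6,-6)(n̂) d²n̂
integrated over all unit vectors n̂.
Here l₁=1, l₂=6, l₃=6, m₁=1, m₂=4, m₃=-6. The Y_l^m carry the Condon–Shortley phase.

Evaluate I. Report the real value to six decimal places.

m-sum = 1 + 4 − 6 = -1 ≠ 0 ⇒ I = 0

0.000000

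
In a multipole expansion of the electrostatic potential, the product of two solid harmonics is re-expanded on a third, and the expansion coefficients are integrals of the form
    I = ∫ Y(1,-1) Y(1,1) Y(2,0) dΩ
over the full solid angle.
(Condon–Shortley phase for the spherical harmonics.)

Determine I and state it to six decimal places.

0.126157

Checks pass: Σm=0; 4 even; l₃=2∈[0,2].
(2·1+1)(2·1+1)(2·2+1) = 45
Δ: 0! 2! 2! / 5! → 1/30
sum: t=0:+1/1 = 1/1
3j²(1 1 2; 0 0 0) = Δ·Π!·Σ² = 2/15  (sign +1)
sum: t=0:+1/4 = 1/4
3j²(1 1 2; -1 1 0) = Δ·Π!·Σ² = 1/30  (sign +1)
combine: 4πI² = 45·2/15·1/30 = 1/5
take √, sign +1: I = 0.12615663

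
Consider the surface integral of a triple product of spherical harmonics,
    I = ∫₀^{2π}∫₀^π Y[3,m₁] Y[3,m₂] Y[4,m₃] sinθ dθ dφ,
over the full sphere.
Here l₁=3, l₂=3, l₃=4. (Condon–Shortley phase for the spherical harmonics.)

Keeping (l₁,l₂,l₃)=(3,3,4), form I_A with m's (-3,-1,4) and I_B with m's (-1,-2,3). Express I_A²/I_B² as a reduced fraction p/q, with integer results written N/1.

l's match ⇒ only the (l;m) 3-j factors differ between A and B.
A: triangle coeff Δ(3,3,4) = 1/34650; Σ_t [2,2]: t=2:+1/1152 = 1/1152; (3j)²=1/33 [(3 3 4; -3 -1 4)], sign=+1
B: triangle coeff Δ(3,3,4) = 1/34650; Σ_t [0,1]: t=0:+1/288 t=1:−1/144 = -1/288; (3j)²=1/99 [(3 3 4; -1 -2 3)], sign=+1
I_A²/I_B² = (1/33)/(1/99) = 3/1

3/1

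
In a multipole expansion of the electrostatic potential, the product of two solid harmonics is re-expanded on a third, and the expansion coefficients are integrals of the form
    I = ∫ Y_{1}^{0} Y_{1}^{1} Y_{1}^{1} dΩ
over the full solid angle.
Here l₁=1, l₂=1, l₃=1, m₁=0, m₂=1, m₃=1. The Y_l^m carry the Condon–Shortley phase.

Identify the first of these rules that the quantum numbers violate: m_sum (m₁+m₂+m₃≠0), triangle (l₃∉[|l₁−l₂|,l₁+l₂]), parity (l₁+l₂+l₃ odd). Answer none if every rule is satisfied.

m_sum

Σmᵢ = 2  ✗
l₃∈[|l₁−l₂|,l₁+l₂]=[0,2], have l₃=1
Σlᵢ = 3 ⇒ odd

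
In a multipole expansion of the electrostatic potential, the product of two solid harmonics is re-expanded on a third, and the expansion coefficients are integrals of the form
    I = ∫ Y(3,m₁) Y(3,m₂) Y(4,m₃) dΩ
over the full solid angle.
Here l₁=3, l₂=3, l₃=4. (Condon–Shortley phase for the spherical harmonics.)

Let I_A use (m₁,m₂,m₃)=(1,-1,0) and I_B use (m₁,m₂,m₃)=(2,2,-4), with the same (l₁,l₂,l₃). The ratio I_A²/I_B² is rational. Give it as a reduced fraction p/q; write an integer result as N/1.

Shared (l₁,l₂,l₃)=(3,3,4): N and (l;000)² cancel in I_A²/I_B².
A: Δ = 2!·4!·4!/11! = 1/34650; Racah Σ t=0..2: t=0:+1/32 t=1:−1/36 t=2:+1/1152 = 5/1152; ⇒ 3j(3 3 4; 1 -1 0)² = 1/1386, sgn +1
B: Δ = 2!·4!·4!/11! = 1/34650; Racah Σ t=1..1: t=1:−1/576 = -1/576; ⇒ 3j(3 3 4; 2 2 -4)² = 5/99, sgn -1
I_A²/I_B² = (1/1386)/(5/99) = 1/70

1/70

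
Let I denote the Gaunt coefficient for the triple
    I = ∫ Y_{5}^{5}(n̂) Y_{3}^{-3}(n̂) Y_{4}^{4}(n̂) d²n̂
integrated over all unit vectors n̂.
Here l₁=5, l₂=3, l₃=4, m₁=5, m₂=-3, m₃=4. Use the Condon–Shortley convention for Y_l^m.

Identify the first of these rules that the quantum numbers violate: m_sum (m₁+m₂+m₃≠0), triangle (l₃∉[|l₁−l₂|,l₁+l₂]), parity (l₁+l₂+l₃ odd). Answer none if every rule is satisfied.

Σmᵢ = 6  ✗
l₃∈[|l₁−l₂|,l₁+l₂]=[2,8], have l₃=4
Σlᵢ = 12 ⇒ even

m_sum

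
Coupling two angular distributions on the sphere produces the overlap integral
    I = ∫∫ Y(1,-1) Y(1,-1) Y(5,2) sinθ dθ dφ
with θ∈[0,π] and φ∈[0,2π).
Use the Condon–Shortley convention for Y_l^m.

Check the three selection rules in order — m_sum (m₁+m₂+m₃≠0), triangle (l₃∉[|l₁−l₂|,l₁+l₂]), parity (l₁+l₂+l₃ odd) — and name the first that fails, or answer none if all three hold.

Σmᵢ = 0  ✓
l₃∈[|l₁−l₂|,l₁+l₂]=[0,2], have l₃=5  ✗
Σlᵢ = 7 ⇒ odd

triangle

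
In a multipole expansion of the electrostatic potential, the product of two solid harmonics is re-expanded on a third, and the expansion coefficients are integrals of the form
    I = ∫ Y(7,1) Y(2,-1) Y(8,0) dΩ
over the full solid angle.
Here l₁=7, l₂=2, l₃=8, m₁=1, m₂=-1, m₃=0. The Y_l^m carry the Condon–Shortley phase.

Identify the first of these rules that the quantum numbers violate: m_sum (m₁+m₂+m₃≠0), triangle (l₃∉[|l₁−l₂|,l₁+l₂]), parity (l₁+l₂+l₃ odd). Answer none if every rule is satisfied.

parity

m₁+m₂+m₃ = 1 − 1 + 0 = 0  ✓
triangle: |7−2|=5 ≤ l₃=8 ≤ 7+2=9  ✓
parity: l₁+l₂+l₃ = 17 is odd  ✗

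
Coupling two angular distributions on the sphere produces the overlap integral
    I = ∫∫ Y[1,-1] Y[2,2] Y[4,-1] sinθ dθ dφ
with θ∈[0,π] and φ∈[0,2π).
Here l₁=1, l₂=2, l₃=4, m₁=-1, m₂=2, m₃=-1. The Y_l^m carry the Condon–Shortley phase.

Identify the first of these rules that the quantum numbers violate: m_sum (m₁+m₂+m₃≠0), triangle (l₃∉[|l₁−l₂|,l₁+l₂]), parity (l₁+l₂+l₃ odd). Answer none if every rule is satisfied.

triangle

m₁+m₂+m₃ = -1 + 2 − 1 = 0  ✓
triangle: |1−2|=1 ≤ l₃=4 ≤ 1+2=3  ✗
parity: l₁+l₂+l₃ = 7 is odd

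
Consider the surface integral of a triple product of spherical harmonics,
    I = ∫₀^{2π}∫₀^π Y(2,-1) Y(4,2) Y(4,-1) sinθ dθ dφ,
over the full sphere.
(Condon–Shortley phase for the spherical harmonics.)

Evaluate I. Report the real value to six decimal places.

m-sum 0 ✓  L=10 even ✓  2≤4≤6 ✓
Π(2lᵢ+1) = 5×9×9 = 405
triangle coeff Δ(2,4,4) = 1/13860
Σ_t [0,2]: t=0:+1/192 t=1:−1/36 t=2:+1/192 = -5/288
(3j)²=20/693 [(2 4 4; 0 0 0)], sign=-1
Σ_t [1,2]: t=1:−1/240 t=2:+1/96 = 1/160
(3j)²=27/1540 [(2 4 4; -1 2 -1)], sign=-1
⇒ 4πI² = 1215/5929
I = (+1)√(1215/5929/(4π)) = 0.12770047

0.127700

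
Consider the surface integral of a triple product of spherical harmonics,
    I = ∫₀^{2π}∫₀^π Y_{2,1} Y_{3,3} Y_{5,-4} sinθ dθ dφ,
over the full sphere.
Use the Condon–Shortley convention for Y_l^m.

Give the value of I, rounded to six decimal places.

m-sum 0 ✓  L=10 even ✓  1≤5≤5 ✓
Π(2lᵢ+1) = 5×7×11 = 385
triangle coeff Δ(2,3,5) = 1/2310
Σ_t [0,0]: t=0:+1/144 = 1/144
(3j)²=10/231 [(2 3 5; 0 0 0)], sign=-1
Σ_t [0,0]: t=0:+1/4320 = 1/4320
(3j)²=2/55 [(2 3 5; 1 3 -4)], sign=-1
⇒ 4πI² = 20/33
I = (+1)√(20/33/(4π)) = 0.21961050

0.219610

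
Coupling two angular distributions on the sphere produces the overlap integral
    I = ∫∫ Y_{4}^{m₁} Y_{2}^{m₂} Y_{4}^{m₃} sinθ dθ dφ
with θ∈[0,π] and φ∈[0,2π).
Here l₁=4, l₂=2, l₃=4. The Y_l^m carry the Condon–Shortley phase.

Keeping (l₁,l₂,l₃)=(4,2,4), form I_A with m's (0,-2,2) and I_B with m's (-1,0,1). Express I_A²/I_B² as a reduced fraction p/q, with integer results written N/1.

540/289

Shared (l₁,l₂,l₃)=(4,2,4): N and (l;000)² cancel in I_A²/I_B².
A: Δ = 2!·6!·2!/11! = 1/13860; Racah Σ t=0..0: t=0:+1/192 = 1/192; ⇒ 3j(4 2 4; 0 -2 2)² = 3/77, sgn +1
B: Δ = 2!·6!·2!/11! = 1/13860; Racah Σ t=0..2: t=0:+1/480 t=1:−1/48 t=2:+1/144 = -17/1440; ⇒ 3j(4 2 4; -1 0 1)² = 289/13860, sgn +1
I_A²/I_B² = (3/77)/(289/13860) = 540/289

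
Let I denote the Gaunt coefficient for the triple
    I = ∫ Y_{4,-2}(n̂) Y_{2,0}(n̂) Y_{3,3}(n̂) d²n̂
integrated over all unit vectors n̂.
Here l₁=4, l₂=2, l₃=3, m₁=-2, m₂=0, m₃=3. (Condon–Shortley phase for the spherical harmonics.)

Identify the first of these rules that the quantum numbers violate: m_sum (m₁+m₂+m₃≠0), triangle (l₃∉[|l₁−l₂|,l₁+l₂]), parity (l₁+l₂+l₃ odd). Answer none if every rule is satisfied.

m₁+m₂+m₃ = -2 + 0 + 3 = 1  ✗
triangle: |4−2|=2 ≤ l₃=3 ≤ 4+2=6
parity: l₁+l₂+l₃ = 9 is odd

m_sum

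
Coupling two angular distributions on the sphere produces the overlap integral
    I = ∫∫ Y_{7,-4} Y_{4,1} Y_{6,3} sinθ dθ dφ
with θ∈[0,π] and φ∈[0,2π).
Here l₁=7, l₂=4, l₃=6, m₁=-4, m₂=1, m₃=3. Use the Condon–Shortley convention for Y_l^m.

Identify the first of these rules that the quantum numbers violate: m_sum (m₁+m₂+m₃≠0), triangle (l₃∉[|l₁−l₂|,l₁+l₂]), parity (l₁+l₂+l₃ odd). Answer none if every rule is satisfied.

m₁+m₂+m₃ = -4 + 1 + 3 = 0  ✓
triangle: |7−4|=3 ≤ l₃=6 ≤ 7+4=11  ✓
parity: l₁+l₂+l₃ = 17 is odd  ✗

parity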